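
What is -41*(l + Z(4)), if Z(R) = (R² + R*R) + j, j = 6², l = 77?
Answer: -5945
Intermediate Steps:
j = 36
Z(R) = 36 + 2*R² (Z(R) = (R² + R*R) + 36 = (R² + R²) + 36 = 2*R² + 36 = 36 + 2*R²)
-41*(l + Z(4)) = -41*(77 + (36 + 2*4²)) = -41*(77 + (36 + 2*16)) = -41*(77 + (36 + 32)) = -41*(77 + 68) = -41*145 = -5945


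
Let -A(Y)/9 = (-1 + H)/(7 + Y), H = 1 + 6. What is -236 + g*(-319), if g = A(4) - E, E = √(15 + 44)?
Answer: 1330 + 319*√59 ≈ 3780.3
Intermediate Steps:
H = 7
A(Y) = -54/(7 + Y) (A(Y) = -9*(-1 + 7)/(7 + Y) = -54/(7 + Y))
E = √59 ≈ 7.6811
g = -54/11 - √59 (g = -54/(7 + 4) - √59 = -54/11 - √59 ≈ -12.590)
-236 + g*(-319) = -236 + (-54/11 - √59)*(-319) = -236 + (1566 + 319*√59) = 1330 + 319*√59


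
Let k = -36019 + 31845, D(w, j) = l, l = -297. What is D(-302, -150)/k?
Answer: 297/4174 ≈ 0.071155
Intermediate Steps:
D(w, j) = -297
k = -4174
D(-302, -150)/k = -297/(-4174) = -297*(-1/4174) = 297/4174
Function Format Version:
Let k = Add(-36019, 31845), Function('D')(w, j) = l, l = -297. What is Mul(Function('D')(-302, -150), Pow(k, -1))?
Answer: Rational(297, 4174) ≈ 0.071155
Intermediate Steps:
Function('D')(w, j) = -297
k = -4174
Mul(Function('D')(-302, -150), Pow(k, -1)) = Mul(-297, Pow(-4174, -1)) = Mul(-297, Rational(-1, 4174)) = Rational(297, 4174)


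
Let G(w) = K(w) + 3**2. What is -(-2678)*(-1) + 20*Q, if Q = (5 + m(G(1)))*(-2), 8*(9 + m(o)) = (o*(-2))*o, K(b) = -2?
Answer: -2028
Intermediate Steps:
G(w) = 7 (G(w) = -2 + 3**2 = -2 + 9 = 7)
m(o) = -9 - o**2/4 (m(o) = -9 + ((o*(-2))*o)/8 = -9 + ((-2*o)*o)/8 = -9 + (-2*o**2)/8 = -9 - o**2/4)
Q = 65/2 (Q = (5 + (-9 - 1/4*7**2))*(-2) = (5 + (-9 - 1/4*49))*(-2) = (5 + (-9 - 49/4))*(-2) = (5 - 85/4)*(-2) = -65/4*(-2) = 65/2 ≈ 32.500)
-(-2678)*(-1) + 20*Q = -(-2678)*(-1) + 20*(65/2) = -103*26 + 650 = -2678 + 650 = -2028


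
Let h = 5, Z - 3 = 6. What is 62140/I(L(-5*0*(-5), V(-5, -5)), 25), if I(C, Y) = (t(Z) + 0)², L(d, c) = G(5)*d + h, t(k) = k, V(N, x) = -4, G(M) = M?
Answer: 62140/81 ≈ 767.16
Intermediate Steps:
Z = 9 (Z = 3 + 6 = 9)
L(d, c) = 5 + 5*d (L(d, c) = 5*d + 5 = 5 + 5*d)
I(C, Y) = 81 (I(C, Y) = (9 + 0)² = 9² = 81)
62140/I(L(-5*0*(-5), V(-5, -5)), 25) = 62140/81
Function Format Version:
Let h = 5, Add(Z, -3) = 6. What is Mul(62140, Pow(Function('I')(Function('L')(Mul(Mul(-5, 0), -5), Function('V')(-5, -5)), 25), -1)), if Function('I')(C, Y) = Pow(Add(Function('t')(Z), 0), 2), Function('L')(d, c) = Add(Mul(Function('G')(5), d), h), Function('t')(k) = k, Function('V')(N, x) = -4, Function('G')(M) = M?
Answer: Rational(62140, 81) ≈ 767.16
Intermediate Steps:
Z = 9 (Z = Add(3, 6) = 9)
Function('L')(d, c) = Add(5, Mul(5, d)) (Function('L')(d, c) = Add(Mul(5, d), 5) = Add(5, Mul(5, d)))
Function('I')(C, Y) = 81 (Function('I')(C, Y) = Pow(Add(9, 0), 2) = Pow(9, 2) = 81)
Mul(62140, Pow(Function('I')(Function('L')(Mul(Mul(-5, 0), -5), Function('V')(-5, -5)), 25), -1)) = Mul(62140, Pow(81, -1)) = Mul(62140, Rational(1, 81)) = Rational(62140, 81)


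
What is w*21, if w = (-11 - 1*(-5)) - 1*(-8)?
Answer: 42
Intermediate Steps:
w = 2 (w = (-11 + 5) + 8 = -6 + 8 = 2)
w*21 = 2*21 = 42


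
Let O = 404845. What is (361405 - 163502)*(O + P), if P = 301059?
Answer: 139700519312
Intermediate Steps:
(361405 - 163502)*(O + P) = (361405 - 163502)*(404845 + 301059) = 197903*705904 = 139700519312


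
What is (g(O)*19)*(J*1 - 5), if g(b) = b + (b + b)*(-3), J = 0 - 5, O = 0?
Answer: 0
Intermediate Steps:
J = -5
g(b) = -5*b (g(b) = b + (2*b)*(-3) = b - 6*b = -5*b)
(g(O)*19)*(J*1 - 5) = (-5*0*19)*(-5*1 - 5) = (0*19)*(-5 - 5) = 0*(-10) = 0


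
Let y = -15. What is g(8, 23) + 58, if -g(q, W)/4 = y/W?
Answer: 1394/23 ≈ 60.609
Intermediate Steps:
g(q, W) = 60/W (g(q, W) = -(-60)/W = 60/W)
g(8, 23) + 58 = 60/23 + 58 = 1394/23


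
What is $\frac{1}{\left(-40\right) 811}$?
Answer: $- \frac{1}{32440} \approx -3.0826 \cdot 10^{-5}$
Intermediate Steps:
$\frac{1}{\left(-40\right) 811} = \frac{1}{-32440} = - \frac{1}{32440}$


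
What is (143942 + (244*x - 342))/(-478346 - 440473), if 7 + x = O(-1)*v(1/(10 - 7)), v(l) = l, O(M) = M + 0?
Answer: -425432/2756457 ≈ -0.15434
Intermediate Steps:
O(M) = M
x = -22/3 (x = -7 - 1/(10 - 7) = -7 - 1/3 = -7 - 1*⅓ = -7 - ⅓ = -22/3 ≈ -7.3333)
(143942 + (244*x - 342))/(-478346 - 440473) = (143942 + (244*(-22/3) - 342))/(-478346 - 440473) = (143942 + (-5368/3 - 342))/(-918819) = (143942 - 6394/3)*(-1/918819) = (425432/3)*(-1/918819) = -425432/2756457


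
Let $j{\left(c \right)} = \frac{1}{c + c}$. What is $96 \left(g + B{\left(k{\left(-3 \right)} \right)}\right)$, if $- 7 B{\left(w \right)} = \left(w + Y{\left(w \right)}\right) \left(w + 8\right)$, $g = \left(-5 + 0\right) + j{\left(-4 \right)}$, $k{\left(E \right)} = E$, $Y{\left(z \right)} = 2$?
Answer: $- \frac{2964}{7} \approx -423.43$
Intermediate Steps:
$j{\left(c \right)} = \frac{1}{2 c}$
$g = - \frac{41}{8}$ ($g = \left(-5 + 0\right) + \frac{1}{2 \left(-4\right)} = -5 + \frac{1}{2} \left(- \frac{1}{4}\right) = -5 - \frac{1}{8} = - \frac{41}{8} \approx -5.125$)
$B{\left(w \right)} = - \frac{\left(2 + w\right) \left(8 + w\right)}{7}$ ($B{\left(w \right)} = - \frac{\left(w + 2\right) \left(w + 8\right)}{7} = - \frac{\left(2 + w\right) \left(8 + w\right)}{7}$)
$96 \left(g + B{\left(k{\left(-3 \right)} \right)}\right) = 96 \left(- \frac{41}{8} - \left(-2 + \frac{9}{7}\right)\right) = 96 \left(- \frac{41}{8} - - \frac{5}{7}\right) = 96 \left(- \frac{41}{8} + \frac{5}{7}\right) = 96 \left(- \frac{247}{56}\right) = - \frac{2964}{7}$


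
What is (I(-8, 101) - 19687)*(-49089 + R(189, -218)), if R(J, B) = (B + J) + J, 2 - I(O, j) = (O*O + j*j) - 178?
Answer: 1456714188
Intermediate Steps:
I(O, j) = 180 - O² - j² (I(O, j) = 2 - ((O*O + j*j) - 178) = 2 - ((O² + j²) - 178) = 2 - (-178 + O² + j²) = 2 + (178 - O² - j²) = 180 - O² - j²)
R(J, B) = B + 2*J
(I(-8, 101) - 19687)*(-49089 + R(189, -218)) = ((180 - 1*(-8)² - 1*101²) - 19687)*(-49089 + (-218 + 2*189)) = ((180 - 1*64 - 1*10201) - 19687)*(-49089 + (-218 + 378)) = ((180 - 64 - 10201) - 19687)*(-49089 + 160) = (-10085 - 19687)*(-48929) = -29772*(-48929) = 1456714188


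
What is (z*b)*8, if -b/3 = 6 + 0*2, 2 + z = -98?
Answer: 14400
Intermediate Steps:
z = -100 (z = -2 - 98 = -100)
b = -18 (b = -3*(6 + 0*2) = -3*(6 + 0) = -3*6 = -18)
(z*b)*8 = -100*(-18)*8 = 1800*8 = 14400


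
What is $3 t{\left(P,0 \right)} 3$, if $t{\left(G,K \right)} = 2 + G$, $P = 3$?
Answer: $45$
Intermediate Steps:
$3 t{\left(P,0 \right)} 3 = 3 \left(2 + 3\right) 3 = 3 \cdot 5 \cdot 3 = 15 \cdot 3 = 45$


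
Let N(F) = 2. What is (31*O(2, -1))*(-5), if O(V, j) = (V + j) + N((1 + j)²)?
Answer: -465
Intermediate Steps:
O(V, j) = 2 + V + j (O(V, j) = (V + j) + 2 = 2 + V + j)
(31*O(2, -1))*(-5) = (31*(2 + 2 - 1))*(-5) = (31*3)*(-5) = 93*(-5) = -465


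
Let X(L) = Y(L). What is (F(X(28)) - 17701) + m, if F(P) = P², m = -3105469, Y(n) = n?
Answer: -3122386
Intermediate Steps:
X(L) = L
(F(X(28)) - 17701) + m = (28² - 17701) - 3105469 = (784 - 17701) - 3105469 = -16917 - 3105469 = -3122386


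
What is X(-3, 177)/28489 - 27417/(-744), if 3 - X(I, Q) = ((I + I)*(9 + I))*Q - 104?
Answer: 8450573/227912 ≈ 37.078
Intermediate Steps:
X(I, Q) = 107 - 2*I*Q*(9 + I) (X(I, Q) = 3 - (((I + I)*(9 + I))*Q - 104) = 3 - (((2*I)*(9 + I))*Q - 104) = 3 - ((2*I*(9 + I))*Q - 104) = 3 - (2*I*Q*(9 + I) - 104) = 3 - (-104 + 2*I*Q*(9 + I)) = 3 + (104 - 2*I*Q*(9 + I)) = 107 - 2*I*Q*(9 + I))
X(-3, 177)/28489 - 27417/(-744) = (107 - 18*(-3)*177 - 2*177*(-3)²)/28489 - 27417/(-744) = (107 + 9558 - 2*177*9)*(1/28489) - 27417*(-1/744) = (107 + 9558 - 3186)*(1/28489) + 9139/248 = 6479*(1/28489) + 9139/248 = 209/919 + 9139/248 = 8450573/227912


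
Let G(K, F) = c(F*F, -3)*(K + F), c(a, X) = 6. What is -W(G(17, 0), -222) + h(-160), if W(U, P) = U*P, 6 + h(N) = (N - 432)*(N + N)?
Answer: 212078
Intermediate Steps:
h(N) = -6 + 2*N*(-432 + N) (h(N) = -6 + (N - 432)*(N + N) = -6 + (-432 + N)*(2*N) = -6 + 2*N*(-432 + N))
G(K, F) = 6*F + 6*K (G(K, F) = 6*(K + F) = 6*(F + K) = 6*F + 6*K)
W(U, P) = P*U
-W(G(17, 0), -222) + h(-160) = -(-222)*(6*0 + 6*17) + (-6 - 864*(-160) + 2*(-160)**2) = -(-222)*(0 + 102) + (-6 + 138240 + 2*25600) = -(-222)*102 + (-6 + 138240 + 51200) = -1*(-22644) + 189434 = 22644 + 189434 = 212078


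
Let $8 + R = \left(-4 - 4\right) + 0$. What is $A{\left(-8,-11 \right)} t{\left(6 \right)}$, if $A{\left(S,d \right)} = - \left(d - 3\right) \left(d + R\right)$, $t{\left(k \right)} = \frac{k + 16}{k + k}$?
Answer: $-693$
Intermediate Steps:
$t{\left(k \right)} = \frac{16 + k}{2 k}$
$R = -16$ ($R = -8 + \left(\left(-4 - 4\right) + 0\right) = -8 + \left(-8 + 0\right) = -8 - 8 = -16$)
$A{\left(S,d \right)} = - \left(-16 + d\right) \left(-3 + d\right)$ ($A{\left(S,d \right)} = - \left(d - 3\right) \left(d - 16\right) = - \left(-3 + d\right) \left(-16 + d\right) = - \left(-16 + d\right) \left(-3 + d\right)$)
$A{\left(-8,-11 \right)} t{\left(6 \right)} = \left(-48 - \left(-11\right)^{2} + 19 \left(-11\right)\right) \frac{16 + 6}{2 \cdot 6} = \left(-48 - 121 - 209\right) \frac{1}{2} \cdot \frac{1}{6} \cdot 22 = \left(-48 - 121 - 209\right) \frac{11}{6} = \left(-378\right) \frac{11}{6} = -693$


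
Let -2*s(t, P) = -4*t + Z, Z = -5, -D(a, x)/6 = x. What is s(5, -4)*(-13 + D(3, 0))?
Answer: -325/2 ≈ -162.50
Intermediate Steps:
D(a, x) = -6*x
s(t, P) = 5/2 + 2*t (s(t, P) = -(-4*t - 5)/2 = -(-5 - 4*t)/2 = 5/2 + 2*t)
s(5, -4)*(-13 + D(3, 0)) = (5/2 + 2*5)*(-13 - 6*0) = (5/2 + 10)*(-13 + 0) = (25/2)*(-13) = -325/2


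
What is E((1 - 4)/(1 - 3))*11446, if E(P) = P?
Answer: 17169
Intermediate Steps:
E((1 - 4)/(1 - 3))*11446 = ((1 - 4)/(1 - 3))*11446 = -3/(-2)*11446 = -3*(-1/2)*11446 = (3/2)*11446 = 17169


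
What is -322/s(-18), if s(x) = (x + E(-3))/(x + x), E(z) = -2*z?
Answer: -966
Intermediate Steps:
s(x) = (6 + x)/(2*x) (s(x) = (x - 2*(-3))/(x + x) = (x + 6)/((2*x)) = (6 + x)*(1/(2*x)) = (6 + x)/(2*x))
-322/s(-18) = -322*(-36/(6 - 18)) = -322/((1/2)*(-1/18)*(-12)) = -322/1/3 = -322*3 = -966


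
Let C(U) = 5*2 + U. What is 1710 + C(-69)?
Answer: 1651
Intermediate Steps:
C(U) = 10 + U
1710 + C(-69) = 1710 + (10 - 69) = 1710 - 59 = 1651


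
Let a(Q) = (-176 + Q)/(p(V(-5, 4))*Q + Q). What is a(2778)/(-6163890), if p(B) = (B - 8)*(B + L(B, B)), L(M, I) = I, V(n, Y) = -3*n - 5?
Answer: -1301/351027371610 ≈ -3.7063e-9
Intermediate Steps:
V(n, Y) = -5 - 3*n
p(B) = 2*B*(-8 + B) (p(B) = (B - 8)*(B + B) = (-8 + B)*(2*B) = 2*B*(-8 + B))
a(Q) = (-176 + Q)/(41*Q) (a(Q) = (-176 + Q)/((2*(-5 - 3*(-5))*(-8 + (-5 - 3*(-5))))*Q + Q) = (-176 + Q)/((2*(-5 + 15)*(-8 + (-5 + 15)))*Q + Q) = (-176 + Q)/((2*10*(-8 + 10))*Q + Q) = (-176 + Q)/((2*10*2)*Q + Q) = (-176 + Q)/(40*Q + Q) = (-176 + Q)/((41*Q)) = (-176 + Q)*(1/(41*Q)) = (-176 + Q)/(41*Q))
a(2778)/(-6163890) = ((1/41)*(-176 + 2778)/2778)/(-6163890) = ((1/41)*(1/2778)*2602)*(-1/6163890) = (1301/56949)*(-1/6163890) = -1301/351027371610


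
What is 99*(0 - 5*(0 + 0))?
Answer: 0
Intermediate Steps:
99*(0 - 5*(0 + 0)) = 99*(0 - 5*0) = 99*(0 + 0) = 99*0 = 0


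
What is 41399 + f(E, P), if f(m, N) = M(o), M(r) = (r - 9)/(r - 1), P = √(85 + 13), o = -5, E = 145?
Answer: 124204/3 ≈ 41401.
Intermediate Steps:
P = 7*√2 (P = √98 = 7*√2 ≈ 9.8995)
M(r) = (-9 + r)/(-1 + r)
f(m, N) = 7/3 (f(m, N) = (-9 - 5)/(-1 - 5) = -14/(-6) = -⅙*(-14) = 7/3)
41399 + f(E, P) = 41399 + 7/3 = 124204/3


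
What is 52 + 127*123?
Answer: 15673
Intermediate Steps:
52 + 127*123 = 52 + 15621 = 15673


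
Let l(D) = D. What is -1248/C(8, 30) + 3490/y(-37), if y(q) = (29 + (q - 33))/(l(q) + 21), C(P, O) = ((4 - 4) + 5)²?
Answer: 1344832/1025 ≈ 1312.0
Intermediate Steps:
C(P, O) = 25 (C(P, O) = (0 + 5)² = 5² = 25)
y(q) = (-4 + q)/(21 + q) (y(q) = (29 + (q - 33))/(q + 21) = (29 + (-33 + q))/(21 + q) = (-4 + q)/(21 + q))
-1248/C(8, 30) + 3490/y(-37) = -1248/25 + 3490/(((-4 - 37)/(21 - 37))) = -1248*1/25 + 3490/((-41/(-16))) = -1248/25 + 3490/((-1/16*(-41))) = -1248/25 + 3490/(41/16) = -1248/25 + 3490*(16/41) = -1248/25 + 55840/41 = 1344832/1025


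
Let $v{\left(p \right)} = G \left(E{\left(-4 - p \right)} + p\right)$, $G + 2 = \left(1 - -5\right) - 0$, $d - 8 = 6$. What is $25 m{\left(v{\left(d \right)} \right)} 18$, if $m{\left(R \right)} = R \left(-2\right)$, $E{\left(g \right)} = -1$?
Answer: $-46800$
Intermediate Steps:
$d = 14$ ($d = 8 + 6 = 14$)
$G = 4$ ($G = -2 + \left(\left(1 - -5\right) - 0\right) = -2 + \left(\left(1 + 5\right) + 0\right) = -2 + \left(6 + 0\right) = -2 + 6 = 4$)
$v{\left(p \right)} = -4 + 4 p$ ($v{\left(p \right)} = 4 \left(-1 + p\right) = -4 + 4 p$)
$m{\left(R \right)} = - 2 R$
$25 m{\left(v{\left(d \right)} \right)} 18 = 25 \left(- 2 \left(-4 + 4 \cdot 14\right)\right) 18 = 25 \left(- 2 \left(-4 + 56\right)\right) 18 = 25 \left(\left(-2\right) 52\right) 18 = 25 \left(-104\right) 18 = \left(-2600\right) 18 = -46800$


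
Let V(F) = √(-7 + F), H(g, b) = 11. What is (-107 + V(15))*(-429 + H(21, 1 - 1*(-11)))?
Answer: 44726 - 836*√2 ≈ 43544.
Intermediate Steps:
(-107 + V(15))*(-429 + H(21, 1 - 1*(-11))) = (-107 + √(-7 + 15))*(-429 + 11) = (-107 + √8)*(-418) = (-107 + 2*√2)*(-418) = 44726 - 836*√2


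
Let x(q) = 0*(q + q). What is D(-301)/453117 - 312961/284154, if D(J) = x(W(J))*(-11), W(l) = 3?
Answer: -312961/284154 ≈ -1.1014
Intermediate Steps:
x(q) = 0 (x(q) = 0*(2*q) = 0)
D(J) = 0 (D(J) = 0*(-11) = 0)
D(-301)/453117 - 312961/284154 = 0/453117 - 312961/284154 = 0*(1/453117) - 312961*1/284154 = 0 - 312961/284154 = -312961/284154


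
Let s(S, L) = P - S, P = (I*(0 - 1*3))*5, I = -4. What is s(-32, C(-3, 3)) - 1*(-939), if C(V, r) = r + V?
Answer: 1031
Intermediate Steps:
P = 60 (P = -4*(0 - 1*3)*5 = -4*(0 - 3)*5 = -4*(-3)*5 = 12*5 = 60)
C(V, r) = V + r
s(S, L) = 60 - S
s(-32, C(-3, 3)) - 1*(-939) = (60 - 1*(-32)) - 1*(-939) = (60 + 32) + 939 = 92 + 939 = 1031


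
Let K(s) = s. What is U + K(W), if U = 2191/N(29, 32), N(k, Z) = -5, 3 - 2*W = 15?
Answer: -2221/5 ≈ -444.20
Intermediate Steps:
W = -6 (W = 3/2 - 1/2*15 = 3/2 - 15/2 = -6)
U = -2191/5 (U = 2191/(-5) = 2191*(-1/5) = -2191/5 ≈ -438.20)
U + K(W) = -2191/5 - 6 = -2221/5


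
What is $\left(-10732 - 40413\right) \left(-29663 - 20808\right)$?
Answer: $2581339295$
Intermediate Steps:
$\left(-10732 - 40413\right) \left(-29663 - 20808\right) = \left(-51145\right) \left(-50471\right) = 2581339295$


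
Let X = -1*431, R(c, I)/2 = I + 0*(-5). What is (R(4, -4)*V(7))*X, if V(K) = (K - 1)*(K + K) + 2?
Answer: 296528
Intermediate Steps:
R(c, I) = 2*I (R(c, I) = 2*(I + 0*(-5)) = 2*(I + 0) = 2*I)
X = -431
V(K) = 2 + 2*K*(-1 + K) (V(K) = (-1 + K)*(2*K) + 2 = 2*K*(-1 + K) + 2 = 2 + 2*K*(-1 + K))
(R(4, -4)*V(7))*X = ((2*(-4))*(2 - 2*7 + 2*7**2))*(-431) = -8*(2 - 14 + 2*49)*(-431) = -8*(2 - 14 + 98)*(-431) = -8*86*(-431) = -688*(-431) = 296528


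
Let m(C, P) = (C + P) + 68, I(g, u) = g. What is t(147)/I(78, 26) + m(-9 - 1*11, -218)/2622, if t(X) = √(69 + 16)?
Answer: -85/1311 + √85/78 ≈ 0.053363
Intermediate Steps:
t(X) = √85
m(C, P) = 68 + C + P
t(147)/I(78, 26) + m(-9 - 1*11, -218)/2622 = √85/78 + (68 + (-9 - 1*11) - 218)/2622 = √85*(1/78) + (68 + (-9 - 11) - 218)*(1/2622) = √85/78 + (68 - 20 - 218)*(1/2622) = √85/78 - 170*1/2622 = √85/78 - 85/1311 = -85/1311 + √85/78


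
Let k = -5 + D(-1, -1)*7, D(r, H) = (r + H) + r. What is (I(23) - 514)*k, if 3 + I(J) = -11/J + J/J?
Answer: 308854/23 ≈ 13428.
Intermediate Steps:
D(r, H) = H + 2*r (D(r, H) = (H + r) + r = H + 2*r)
I(J) = -2 - 11/J (I(J) = -3 + (-11/J + J/J) = -3 + (-11/J + 1) = -3 + (1 - 11/J) = -2 - 11/J)
k = -26 (k = -5 + (-1 + 2*(-1))*7 = -5 + (-1 - 2)*7 = -5 - 3*7 = -5 - 21 = -26)
(I(23) - 514)*k = ((-2 - 11/23) - 514)*(-26) = (-57/23 - 514)*(-26) = -11879/23*(-26) = 308854/23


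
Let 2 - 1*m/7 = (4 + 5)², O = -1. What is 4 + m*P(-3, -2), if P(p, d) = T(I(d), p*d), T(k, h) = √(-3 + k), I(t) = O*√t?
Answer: 4 - 553*√(-3 - I*√2) ≈ -216.03 + 982.77*I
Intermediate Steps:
I(t) = -√t
P(p, d) = √(-3 - √d)
m = -553 (m = 14 - 7*(4 + 5)² = 14 - 7*9² = 14 - 7*81 = 14 - 567 = -553)
4 + m*P(-3, -2) = 4 - 553*√(-3 - √(-2)) = 4 - 553*√(-3 - I*√2)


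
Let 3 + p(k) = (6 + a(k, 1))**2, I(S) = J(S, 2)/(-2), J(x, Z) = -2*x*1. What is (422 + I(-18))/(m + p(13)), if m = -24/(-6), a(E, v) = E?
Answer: 202/181 ≈ 1.1160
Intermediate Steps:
J(x, Z) = -2*x
m = 4 (m = -24*(-1/6) = 4)
I(S) = S (I(S) = -2*S/(-2) = -2*S*(-1/2) = S)
p(k) = -3 + (6 + k)**2
(422 + I(-18))/(m + p(13)) = (422 - 18)/(4 + (-3 + (6 + 13)**2)) = 404/(4 + (-3 + 19**2)) = 404/(4 + (-3 + 361)) = 404/(4 + 358) = 404/362 = 404*(1/362) = 202/181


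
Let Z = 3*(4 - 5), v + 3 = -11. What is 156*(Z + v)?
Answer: -2652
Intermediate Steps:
v = -14 (v = -3 - 11 = -14)
Z = -3 (Z = 3*(-1) = -3)
156*(Z + v) = 156*(-3 - 14) = 156*(-17) = -2652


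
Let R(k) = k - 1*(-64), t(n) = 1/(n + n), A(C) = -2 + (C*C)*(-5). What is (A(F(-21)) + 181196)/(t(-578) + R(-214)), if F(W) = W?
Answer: -206911284/173401 ≈ -1193.3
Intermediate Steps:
A(C) = -2 - 5*C**2 (A(C) = -2 + C**2*(-5) = -2 - 5*C**2)
t(n) = 1/(2*n)
R(k) = 64 + k (R(k) = k + 64 = 64 + k)
(A(F(-21)) + 181196)/(t(-578) + R(-214)) = ((-2 - 5*(-21)**2) + 181196)/((1/2)/(-578) + (64 - 214)) = ((-2 - 5*441) + 181196)/((1/2)*(-1/578) - 150) = ((-2 - 2205) + 181196)/(-1/1156 - 150) = (-2207 + 181196)/(-173401/1156) = 178989*(-1156/173401) = -206911284/173401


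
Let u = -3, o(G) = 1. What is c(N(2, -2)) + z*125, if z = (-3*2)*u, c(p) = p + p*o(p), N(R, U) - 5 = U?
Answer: 2256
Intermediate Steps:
N(R, U) = 5 + U
c(p) = 2*p (c(p) = p + p*1 = p + p = 2*p)
z = 18 (z = -3*2*(-3) = -6*(-3) = 18)
c(N(2, -2)) + z*125 = 2*(5 - 2) + 18*125 = 2*3 + 2250 = 6 + 2250 = 2256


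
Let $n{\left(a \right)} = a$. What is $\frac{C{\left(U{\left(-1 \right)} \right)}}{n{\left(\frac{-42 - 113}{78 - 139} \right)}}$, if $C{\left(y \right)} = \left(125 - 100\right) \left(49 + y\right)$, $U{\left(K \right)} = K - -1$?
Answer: $\frac{14945}{31} \approx 482.1$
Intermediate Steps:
$U{\left(K \right)} = 1 + K$ ($U{\left(K \right)} = K + 1 = 1 + K$)
$C{\left(y \right)} = 1225 + 25 y$ ($C{\left(y \right)} = 25 \left(49 + y\right) = 1225 + 25 y$)
$\frac{C{\left(U{\left(-1 \right)} \right)}}{n{\left(\frac{-42 - 113}{78 - 139} \right)}} = \frac{1225 + 25 \left(1 - 1\right)}{\left(-42 - 113\right) \frac{1}{78 - 139}} = \frac{1225 + 25 \cdot 0}{\left(-155\right) \frac{1}{-61}} = \frac{1225 + 0}{\left(-155\right) \left(- \frac{1}{61}\right)} = \frac{1225}{\frac{155}{61}} = 1225 \cdot \frac{61}{155} = \frac{14945}{31}$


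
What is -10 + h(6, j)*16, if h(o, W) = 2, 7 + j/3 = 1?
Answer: 22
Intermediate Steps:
j = -18 (j = -21 + 3*1 = -21 + 3 = -18)
-10 + h(6, j)*16 = -10 + 2*16 = -10 + 32 = 22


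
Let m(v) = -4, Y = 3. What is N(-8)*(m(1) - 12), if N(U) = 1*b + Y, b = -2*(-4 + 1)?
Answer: -144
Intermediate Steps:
b = 6 (b = -2*(-3) = 6)
N(U) = 9 (N(U) = 1*6 + 3 = 6 + 3 = 9)
N(-8)*(m(1) - 12) = 9*(-4 - 12) = 9*(-16) = -144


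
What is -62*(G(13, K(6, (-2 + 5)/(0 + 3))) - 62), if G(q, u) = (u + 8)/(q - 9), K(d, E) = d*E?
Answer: 3627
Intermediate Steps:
K(d, E) = E*d
G(q, u) = (8 + u)/(-9 + q)
-62*(G(13, K(6, (-2 + 5)/(0 + 3))) - 62) = -62*((8 + ((-2 + 5)/(0 + 3))*6)/(-9 + 13) - 62) = -62*((8 + (3/3)*6)/4 - 62) = -62*((8 + (3*(⅓))*6)/4 - 62) = -62*((8 + 1*6)/4 - 62) = -62*((8 + 6)/4 - 62) = -62*((¼)*14 - 62) = -62*(7/2 - 62) = -62*(-117/2) = 3627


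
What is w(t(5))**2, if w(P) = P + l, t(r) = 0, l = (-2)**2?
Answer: 16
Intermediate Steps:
l = 4
w(P) = 4 + P (w(P) = P + 4 = 4 + P)
w(t(5))**2 = (4 + 0)**2 = 4**2 = 16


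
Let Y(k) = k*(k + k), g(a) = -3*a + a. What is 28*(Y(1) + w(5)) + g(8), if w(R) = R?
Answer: 180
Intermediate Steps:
g(a) = -2*a
Y(k) = 2*k**2 (Y(k) = k*(2*k) = 2*k**2)
28*(Y(1) + w(5)) + g(8) = 28*(2*1**2 + 5) - 2*8 = 28*(2*1 + 5) - 16 = 28*(2 + 5) - 16 = 28*7 - 16 = 196 - 16 = 180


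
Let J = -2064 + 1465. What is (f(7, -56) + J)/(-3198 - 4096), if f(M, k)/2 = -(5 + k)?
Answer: 71/1042 ≈ 0.068138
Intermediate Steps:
J = -599
f(M, k) = -10 - 2*k (f(M, k) = 2*(-(5 + k)) = 2*(-5 - k) = -10 - 2*k)
(f(7, -56) + J)/(-3198 - 4096) = ((-10 - 2*(-56)) - 599)/(-3198 - 4096) = ((-10 + 112) - 599)/(-7294) = (102 - 599)*(-1/7294) = -497*(-1/7294) = 71/1042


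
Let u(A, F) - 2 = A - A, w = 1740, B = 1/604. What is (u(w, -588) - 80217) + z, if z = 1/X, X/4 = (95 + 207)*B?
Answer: -160429/2 ≈ -80215.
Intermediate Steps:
B = 1/604 ≈ 0.0016556
X = 2 (X = 4*((95 + 207)*(1/604)) = 4*(302*(1/604)) = 4*(½) = 2)
z = ½ (z = 1/2 = ½ ≈ 0.50000)
u(A, F) = 2 (u(A, F) = 2 + (A - A) = 2 + 0 = 2)
(u(w, -588) - 80217) + z = (2 - 80217) + ½ = -80215 + ½ = -160429/2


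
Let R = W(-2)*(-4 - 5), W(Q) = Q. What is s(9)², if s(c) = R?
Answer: 324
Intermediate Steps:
R = 18 (R = -2*(-4 - 5) = -2*(-9) = 18)
s(c) = 18
s(9)² = 18² = 324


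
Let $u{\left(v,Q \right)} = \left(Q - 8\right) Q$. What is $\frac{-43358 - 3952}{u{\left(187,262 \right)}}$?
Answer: $- \frac{23655}{33274} \approx -0.71092$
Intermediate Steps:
$u{\left(v,Q \right)} = Q \left(-8 + Q\right)$ ($u{\left(v,Q \right)} = \left(-8 + Q\right) Q = Q \left(-8 + Q\right)$)
$\frac{-43358 - 3952}{u{\left(187,262 \right)}} = \frac{-43358 - 3952}{262 \left(-8 + 262\right)} = \frac{-43358 - 3952}{262 \cdot 254} = - \frac{47310}{66548} = \left(-47310\right) \frac{1}{66548} = - \frac{23655}{33274}$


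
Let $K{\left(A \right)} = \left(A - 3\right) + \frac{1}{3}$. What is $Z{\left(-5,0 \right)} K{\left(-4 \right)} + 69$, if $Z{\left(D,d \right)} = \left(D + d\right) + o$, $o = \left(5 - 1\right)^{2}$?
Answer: $- \frac{13}{3} \approx -4.3333$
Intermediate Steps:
$o = 16$ ($o = 4^{2} = 16$)
$K{\left(A \right)} = - \frac{8}{3} + A$ ($K{\left(A \right)} = \left(-3 + A\right) + \frac{1}{3} = - \frac{8}{3} + A$)
$Z{\left(D,d \right)} = 16 + D + d$ ($Z{\left(D,d \right)} = \left(D + d\right) + 16 = 16 + D + d$)
$Z{\left(-5,0 \right)} K{\left(-4 \right)} + 69 = \left(16 - 5 + 0\right) \left(- \frac{8}{3} - 4\right) + 69 = 11 \left(- \frac{20}{3}\right) + 69 = - \frac{220}{3} + 69 = - \frac{13}{3}$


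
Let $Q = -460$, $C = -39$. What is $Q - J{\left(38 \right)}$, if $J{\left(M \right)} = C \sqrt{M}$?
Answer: $-460 + 39 \sqrt{38} \approx -219.59$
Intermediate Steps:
$J{\left(M \right)} = - 39 \sqrt{M}$
$Q - J{\left(38 \right)} = -460 - - 39 \sqrt{38} = -460 + 39 \sqrt{38}$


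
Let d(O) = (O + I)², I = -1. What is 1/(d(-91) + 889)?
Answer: 1/9353 ≈ 0.00010692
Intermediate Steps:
d(O) = (-1 + O)² (d(O) = (O - 1)² = (-1 + O)²)
1/(d(-91) + 889) = 1/((-1 - 91)² + 889) = 1/((-92)² + 889) = 1/(8464 + 889) = 1/9353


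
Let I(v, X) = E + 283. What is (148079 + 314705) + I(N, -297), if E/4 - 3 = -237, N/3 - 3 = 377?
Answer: 462131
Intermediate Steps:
N = 1140 (N = 9 + 3*377 = 9 + 1131 = 1140)
E = -936 (E = 12 + 4*(-237) = 12 - 948 = -936)
I(v, X) = -653 (I(v, X) = -936 + 283 = -653)
(148079 + 314705) + I(N, -297) = (148079 + 314705) - 653 = 462784 - 653 = 462131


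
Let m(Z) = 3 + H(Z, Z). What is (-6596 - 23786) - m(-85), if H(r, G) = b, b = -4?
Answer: -30381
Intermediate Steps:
H(r, G) = -4
m(Z) = -1 (m(Z) = 3 - 4 = -1)
(-6596 - 23786) - m(-85) = (-6596 - 23786) - 1*(-1) = -30382 + 1 = -30381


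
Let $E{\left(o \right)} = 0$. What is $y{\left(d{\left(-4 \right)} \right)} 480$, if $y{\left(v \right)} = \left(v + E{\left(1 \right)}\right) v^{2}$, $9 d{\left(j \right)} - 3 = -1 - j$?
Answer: $\frac{1280}{9} \approx 142.22$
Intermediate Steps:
$d{\left(j \right)} = \frac{2}{9} - \frac{j}{9}$ ($d{\left(j \right)} = \frac{1}{3} + \frac{-1 - j}{9} = \frac{1}{3} - \left(\frac{1}{9} + \frac{j}{9}\right) = \frac{2}{9} - \frac{j}{9}$)
$y{\left(v \right)} = v^{3}$ ($y{\left(v \right)} = \left(v + 0\right) v^{2} = v v^{2} = v^{3}$)
$y{\left(d{\left(-4 \right)} \right)} 480 = \left(\frac{2}{9} - - \frac{4}{9}\right)^{3} \cdot 480 = \left(\frac{2}{9} + \frac{4}{9}\right)^{3} \cdot 480 = \left(\frac{2}{3}\right)^{3} \cdot 480 = \frac{8}{27} \cdot 480 = \frac{1280}{9}$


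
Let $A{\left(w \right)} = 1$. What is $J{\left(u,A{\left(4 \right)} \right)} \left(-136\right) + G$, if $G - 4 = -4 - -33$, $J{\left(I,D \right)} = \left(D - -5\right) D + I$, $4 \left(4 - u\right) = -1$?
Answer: $-1361$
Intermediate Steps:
$u = \frac{17}{4}$ ($u = 4 - - \frac{1}{4} = 4 + \frac{1}{4} = \frac{17}{4} \approx 4.25$)
$J{\left(I,D \right)} = I + D \left(5 + D\right)$ ($J{\left(I,D \right)} = \left(D + 5\right) D + I = \left(5 + D\right) D + I = D \left(5 + D\right) + I = I + D \left(5 + D\right)$)
$G = 33$ ($G = 4 - -29 = 4 + \left(-4 + 33\right) = 4 + 29 = 33$)
$J{\left(u,A{\left(4 \right)} \right)} \left(-136\right) + G = \left(\frac{17}{4} + 1^{2} + 5 \cdot 1\right) \left(-136\right) + 33 = \left(\frac{17}{4} + 1 + 5\right) \left(-136\right) + 33 = \frac{41}{4} \left(-136\right) + 33 = -1394 + 33 = -1361$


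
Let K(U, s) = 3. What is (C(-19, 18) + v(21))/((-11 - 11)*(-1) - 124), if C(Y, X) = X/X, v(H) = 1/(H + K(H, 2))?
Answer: -25/2448 ≈ -0.010212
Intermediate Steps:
v(H) = 1/(3 + H) (v(H) = 1/(H + 3) = 1/(3 + H))
C(Y, X) = 1
(C(-19, 18) + v(21))/((-11 - 11)*(-1) - 124) = (1 + 1/(3 + 21))/((-11 - 11)*(-1) - 124) = (1 + 1/24)/(-22*(-1) - 124) = (1 + 1/24)/(22 - 124) = (25/24)/(-102) = (25/24)*(-1/102) = -25/2448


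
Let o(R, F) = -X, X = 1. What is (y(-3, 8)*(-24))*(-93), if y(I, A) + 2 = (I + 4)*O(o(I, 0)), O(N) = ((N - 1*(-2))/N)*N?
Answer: -2232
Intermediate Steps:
o(R, F) = -1 (o(R, F) = -1*1 = -1)
O(N) = 2 + N (O(N) = ((N + 2)/N)*N = ((2 + N)/N)*N = 2 + N)
y(I, A) = 2 + I (y(I, A) = -2 + (I + 4)*(2 - 1) = -2 + (4 + I)*1 = -2 + (4 + I) = 2 + I)
(y(-3, 8)*(-24))*(-93) = ((2 - 3)*(-24))*(-93) = -1*(-24)*(-93) = 24*(-93) = -2232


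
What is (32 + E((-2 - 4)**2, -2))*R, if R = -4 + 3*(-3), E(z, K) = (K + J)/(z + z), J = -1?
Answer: -9971/24 ≈ -415.46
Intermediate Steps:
E(z, K) = (-1 + K)/(2*z) (E(z, K) = (K - 1)/(z + z) = (-1 + K)/((2*z)) = (-1 + K)*(1/(2*z)) = (-1 + K)/(2*z))
R = -13 (R = -4 - 9 = -13)
(32 + E((-2 - 4)**2, -2))*R = (32 + (-1 - 2)/(2*((-2 - 4)**2)))*(-13) = (32 + (1/2)*(-3)/(-6)**2)*(-13) = (32 + (1/2)*(-3)/36)*(-13) = (32 + (1/2)*(1/36)*(-3))*(-13) = (32 - 1/24)*(-13) = (767/24)*(-13) = -9971/24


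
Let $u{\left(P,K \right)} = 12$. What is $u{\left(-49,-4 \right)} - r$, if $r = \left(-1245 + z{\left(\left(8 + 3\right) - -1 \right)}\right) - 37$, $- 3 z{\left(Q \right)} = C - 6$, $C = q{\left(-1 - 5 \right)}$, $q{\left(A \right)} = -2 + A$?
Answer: $\frac{3868}{3} \approx 1289.3$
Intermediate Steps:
$C = -8$ ($C = -2 - 6 = -8$)
$z{\left(Q \right)} = \frac{14}{3}$ ($z{\left(Q \right)} = - \frac{-8 - 6}{3} = \left(- \frac{1}{3}\right) \left(-14\right) = \frac{14}{3}$)
$r = - \frac{3832}{3}$ ($r = \left(-1245 + \frac{14}{3}\right) - 37 = - \frac{3721}{3} - 37 = - \frac{3832}{3} \approx -1277.3$)
$u{\left(-49,-4 \right)} - r = 12 - - \frac{3832}{3} = 12 + \frac{3832}{3} = \frac{3868}{3}$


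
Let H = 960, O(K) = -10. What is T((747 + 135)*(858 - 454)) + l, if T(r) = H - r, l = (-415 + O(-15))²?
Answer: -174743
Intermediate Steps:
l = 180625 (l = (-415 - 10)² = (-425)² = 180625)
T(r) = 960 - r
T((747 + 135)*(858 - 454)) + l = (960 - (747 + 135)*(858 - 454)) + 180625 = (960 - 882*404) + 180625 = (960 - 1*356328) + 180625 = (960 - 356328) + 180625 = -355368 + 180625 = -174743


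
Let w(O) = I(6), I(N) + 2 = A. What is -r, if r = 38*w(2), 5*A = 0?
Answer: 76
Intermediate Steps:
A = 0 (A = (⅕)*0 = 0)
I(N) = -2 (I(N) = -2 + 0 = -2)
w(O) = -2
r = -76 (r = 38*(-2) = -76)
-r = -1*(-76) = 76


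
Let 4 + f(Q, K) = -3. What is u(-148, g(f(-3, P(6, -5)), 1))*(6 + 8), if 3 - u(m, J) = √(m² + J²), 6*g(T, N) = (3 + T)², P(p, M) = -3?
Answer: 42 - 280*√493/3 ≈ -2030.3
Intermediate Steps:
f(Q, K) = -7 (f(Q, K) = -4 - 3 = -7)
g(T, N) = (3 + T)²/6
u(m, J) = 3 - √(J² + m²) (u(m, J) = 3 - √(m² + J²) = 3 - √(J² + m²))
u(-148, g(f(-3, P(6, -5)), 1))*(6 + 8) = (3 - √(((3 - 7)²/6)² + (-148)²))*(6 + 8) = (3 - √(((⅙)*(-4)²)² + 21904))*14 = (3 - √(((⅙)*16)² + 21904))*14 = (3 - √((8/3)² + 21904))*14 = (3 - √(64/9 + 21904))*14 = (3 - √(197200/9))*14 = (3 - 20*√493/3)*14 = 42 - 280*√493/3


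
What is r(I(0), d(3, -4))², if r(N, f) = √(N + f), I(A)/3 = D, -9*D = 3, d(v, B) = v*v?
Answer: 8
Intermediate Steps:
d(v, B) = v²
D = -⅓ (D = -⅑*3 = -⅓ ≈ -0.33333)
I(A) = -1 (I(A) = 3*(-⅓) = -1)
r(I(0), d(3, -4))² = (√(-1 + 3²))² = (√(-1 + 9))² = (√8)² = (2*√2)² = 8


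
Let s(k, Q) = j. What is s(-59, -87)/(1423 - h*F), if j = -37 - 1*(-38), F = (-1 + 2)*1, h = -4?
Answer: 1/1427 ≈ 0.00070077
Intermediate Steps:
F = 1 (F = 1*1 = 1)
j = 1 (j = -37 + 38 = 1)
s(k, Q) = 1
s(-59, -87)/(1423 - h*F) = 1/(1423 - (-4)) = 1/(1423 - 1*(-4)) = 1/(1423 + 4) = 1/1427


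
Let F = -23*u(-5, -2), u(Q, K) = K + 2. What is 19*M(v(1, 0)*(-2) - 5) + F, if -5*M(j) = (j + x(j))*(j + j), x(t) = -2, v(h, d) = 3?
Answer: -5434/5 ≈ -1086.8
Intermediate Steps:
u(Q, K) = 2 + K
M(j) = -2*j*(-2 + j)/5 (M(j) = -(j - 2)*(j + j)/5 = -(-2 + j)*2*j/5 = -2*j*(-2 + j)/5)
F = 0 (F = -23*(2 - 2) = -23*0 = 0)
19*M(v(1, 0)*(-2) - 5) + F = 19*(2*(3*(-2) - 5)*(2 - (3*(-2) - 5))/5) + 0 = 19*(2*(-6 - 5)*(2 - (-6 - 5))/5) + 0 = 19*((2/5)*(-11)*(2 - 1*(-11))) + 0 = 19*((2/5)*(-11)*(2 + 11)) + 0 = 19*((2/5)*(-11)*13) + 0 = 19*(-286/5) + 0 = -5434/5 + 0 = -5434/5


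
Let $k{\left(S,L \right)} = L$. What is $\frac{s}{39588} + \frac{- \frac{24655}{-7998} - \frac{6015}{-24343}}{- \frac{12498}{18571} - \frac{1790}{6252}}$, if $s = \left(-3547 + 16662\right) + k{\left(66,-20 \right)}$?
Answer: $- \frac{74883593397604762405}{23846363455249517732} \approx -3.1403$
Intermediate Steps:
$s = 13095$ ($s = \left(-3547 + 16662\right) - 20 = 13115 - 20 = 13095$)
$\frac{s}{39588} + \frac{- \frac{24655}{-7998} - \frac{6015}{-24343}}{- \frac{12498}{18571} - \frac{1790}{6252}} = \frac{13095}{39588} + \frac{- \frac{24655}{-7998} - \frac{6015}{-24343}}{- \frac{12498}{18571} - \frac{1790}{6252}} = 13095 \cdot \frac{1}{39588} + \frac{\left(-24655\right) \left(- \frac{1}{7998}\right) - - \frac{6015}{24343}}{\left(-12498\right) \frac{1}{18571} - \frac{895}{3126}} = \frac{4365}{13196} + \frac{\frac{24655}{7998} + \frac{6015}{24343}}{- \frac{12498}{18571} - \frac{895}{3126}} = \frac{4365}{13196} + \frac{648284635}{194695314 \left(- \frac{55689793}{58052946}\right)} = \frac{4365}{13196} + \frac{648284635}{194695314} \left(- \frac{58052946}{55689793}\right) = \frac{4365}{13196} - \frac{6272472151380785}{1807090289121667} = - \frac{74883593397604762405}{23846363455249517732}$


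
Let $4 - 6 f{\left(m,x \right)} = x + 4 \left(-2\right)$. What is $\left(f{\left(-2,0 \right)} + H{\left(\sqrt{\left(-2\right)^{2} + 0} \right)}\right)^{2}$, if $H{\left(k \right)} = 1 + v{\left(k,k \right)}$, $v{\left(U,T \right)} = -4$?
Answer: $1$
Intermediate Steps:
$f{\left(m,x \right)} = 2 - \frac{x}{6}$ ($f{\left(m,x \right)} = \frac{2}{3} - \frac{x + 4 \left(-2\right)}{6} = \frac{2}{3} - \frac{x - 8}{6} = \frac{2}{3} - \frac{-8 + x}{6} = \frac{2}{3} - \left(- \frac{4}{3} + \frac{x}{6}\right) = 2 - \frac{x}{6}$)
$H{\left(k \right)} = -3$ ($H{\left(k \right)} = 1 - 4 = -3$)
$\left(f{\left(-2,0 \right)} + H{\left(\sqrt{\left(-2\right)^{2} + 0} \right)}\right)^{2} = \left(\left(2 - 0\right) - 3\right)^{2} = \left(\left(2 + 0\right) - 3\right)^{2} = \left(2 - 3\right)^{2} = \left(-1\right)^{2} = 1$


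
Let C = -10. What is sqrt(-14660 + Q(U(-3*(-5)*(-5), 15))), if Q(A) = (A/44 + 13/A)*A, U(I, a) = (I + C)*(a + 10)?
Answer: sqrt(42582727)/22 ≈ 296.62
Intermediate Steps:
U(I, a) = (-10 + I)*(10 + a) (U(I, a) = (I - 10)*(a + 10) = (-10 + I)*(10 + a))
Q(A) = A*(13/A + A/44) (Q(A) = (A*(1/44) + 13/A)*A = (A/44 + 13/A)*A = (13/A + A/44)*A = A*(13/A + A/44))
sqrt(-14660 + Q(U(-3*(-5)*(-5), 15))) = sqrt(-14660 + (13 + (-100 - 10*15 + 10*(-3*(-5)*(-5)) + (-3*(-5)*(-5))*15)**2/44)) = sqrt(-14660 + (13 + (-100 - 150 + 10*(15*(-5)) + (15*(-5))*15)**2/44)) = sqrt(-14660 + (13 + (-100 - 150 + 10*(-75) - 75*15)**2/44)) = sqrt(-14660 + (13 + (-100 - 150 - 750 - 1125)**2/44)) = sqrt(-14660 + (13 + (1/44)*(-2125)**2)) = sqrt(-14660 + (13 + (1/44)*4515625)) = sqrt(-14660 + (13 + 4515625/44)) = sqrt(-14660 + 4516197/44) = sqrt(3871157/44) = sqrt(42582727)/22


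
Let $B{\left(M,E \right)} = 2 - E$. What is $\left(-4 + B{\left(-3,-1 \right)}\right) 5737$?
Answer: $-5737$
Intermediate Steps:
$\left(-4 + B{\left(-3,-1 \right)}\right) 5737 = \left(-4 + \left(2 - -1\right)\right) 5737 = \left(-4 + \left(2 + 1\right)\right) 5737 = \left(-4 + 3\right) 5737 = \left(-1\right) 5737 = -5737$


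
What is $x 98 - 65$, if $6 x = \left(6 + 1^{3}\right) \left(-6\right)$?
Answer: $-751$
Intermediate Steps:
$x = -7$ ($x = \frac{\left(6 + 1^{3}\right) \left(-6\right)}{6} = \frac{\left(6 + 1\right) \left(-6\right)}{6} = \frac{7 \left(-6\right)}{6} = \frac{1}{6} \left(-42\right) = -7$)
$x 98 - 65 = \left(-7\right) 98 - 65 = -686 - 65 = -751$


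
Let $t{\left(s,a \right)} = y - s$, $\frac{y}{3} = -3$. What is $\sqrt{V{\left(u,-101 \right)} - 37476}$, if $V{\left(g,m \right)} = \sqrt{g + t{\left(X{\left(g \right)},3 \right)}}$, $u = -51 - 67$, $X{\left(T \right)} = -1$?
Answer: $\sqrt{-37476 + 3 i \sqrt{14}} \approx 0.029 + 193.59 i$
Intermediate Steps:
$y = -9$ ($y = 3 \left(-3\right) = -9$)
$t{\left(s,a \right)} = -9 - s$
$u = -118$ ($u = -51 - 67 = -118$)
$V{\left(g,m \right)} = \sqrt{-8 + g}$ ($V{\left(g,m \right)} = \sqrt{g - 8} = \sqrt{-8 + g}$)
$\sqrt{V{\left(u,-101 \right)} - 37476} = \sqrt{\sqrt{-8 - 118} - 37476} = \sqrt{\sqrt{-126} - 37476} = \sqrt{3 i \sqrt{14} - 37476} = \sqrt{-37476 + 3 i \sqrt{14}}$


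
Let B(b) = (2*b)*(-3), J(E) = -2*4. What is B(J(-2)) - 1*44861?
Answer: -44813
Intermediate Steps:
J(E) = -8
B(b) = -6*b
B(J(-2)) - 1*44861 = -6*(-8) - 1*44861 = 48 - 44861 = -44813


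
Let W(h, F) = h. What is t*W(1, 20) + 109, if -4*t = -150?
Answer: 293/2 ≈ 146.50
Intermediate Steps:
t = 75/2 (t = -¼*(-150) = 75/2 ≈ 37.500)
t*W(1, 20) + 109 = (75/2)*1 + 109 = 75/2 + 109 = 293/2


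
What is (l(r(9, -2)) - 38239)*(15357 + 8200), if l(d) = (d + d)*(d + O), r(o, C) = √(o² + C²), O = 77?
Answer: -896791433 + 3627778*√85 ≈ -8.6334e+8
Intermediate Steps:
r(o, C) = √(C² + o²)
l(d) = 2*d*(77 + d) (l(d) = (d + d)*(d + 77) = (2*d)*(77 + d) = 2*d*(77 + d))
(l(r(9, -2)) - 38239)*(15357 + 8200) = (2*√((-2)² + 9²)*(77 + √((-2)² + 9²)) - 38239)*(15357 + 8200) = (2*√(4 + 81)*(77 + √(4 + 81)) - 38239)*23557 = (2*√85*(77 + √85) - 38239)*23557 = (-38239 + 2*√85*(77 + √85))*23557 = -900796123 + 47114*√85*(77 + √85)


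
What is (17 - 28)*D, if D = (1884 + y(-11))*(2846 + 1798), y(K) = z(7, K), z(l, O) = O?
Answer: -95680332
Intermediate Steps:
y(K) = K
D = 8698212 (D = (1884 - 11)*(2846 + 1798) = 1873*4644 = 8698212)
(17 - 28)*D = (17 - 28)*8698212 = -11*8698212 = -95680332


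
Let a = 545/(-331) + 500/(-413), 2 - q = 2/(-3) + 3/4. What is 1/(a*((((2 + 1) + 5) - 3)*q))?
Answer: -546812/14972425 ≈ -0.036521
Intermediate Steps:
q = 23/12 (q = 2 - (2/(-3) + 3/4) = 2 - (2*(-1/3) + 3*(1/4)) = 2 - (-2/3 + 3/4) = 2 - 1*1/12 = 2 - 1/12 = 23/12 ≈ 1.9167)
a = -390585/136703 (a = 545*(-1/331) + 500*(-1/413) = -545/331 - 500/413 = -390585/136703 ≈ -2.8572)
1/(a*((((2 + 1) + 5) - 3)*q)) = 1/(-390585*(((2 + 1) + 5) - 3)*23/(136703*12)) = 1/(-390585*((3 + 5) - 3)*23/(136703*12)) = 1/(-390585*(8 - 3)*23/(136703*12)) = 1/(-1952925*23/(136703*12)) = 1/(-390585/136703*115/12) = 1/(-14972425/546812) = -546812/14972425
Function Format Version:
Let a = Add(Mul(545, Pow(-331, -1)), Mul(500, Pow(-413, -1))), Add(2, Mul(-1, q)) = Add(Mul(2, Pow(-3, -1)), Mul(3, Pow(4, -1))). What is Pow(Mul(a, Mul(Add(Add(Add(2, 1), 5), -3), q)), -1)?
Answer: Rational(-546812, 14972425) ≈ -0.036521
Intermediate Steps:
q = Rational(23, 12) (q = Add(2, Mul(-1, Add(Mul(2, Pow(-3, -1)), Mul(3, Pow(4, -1))))) = Add(2, Mul(-1, Add(Mul(2, Rational(-1, 3)), Mul(3, Rational(1, 4))))) = Add(2, Mul(-1, Add(Rational(-2, 3), Rational(3, 4)))) = Add(2, Mul(-1, Rational(1, 12))) = Add(2, Rational(-1, 12)) = Rational(23, 12) ≈ 1.9167)
a = Rational(-390585, 136703) (a = Add(Mul(545, Rational(-1, 331)), Mul(500, Rational(-1, 413))) = Add(Rational(-545, 331), Rational(-500, 413)) = Rational(-390585, 136703) ≈ -2.8572)
Pow(Mul(a, Mul(Add(Add(Add(2, 1), 5), -3), q)), -1) = Pow(Mul(Rational(-390585, 136703), Mul(Add(Add(Add(2, 1), 5), -3), Rational(23, 12))), -1) = Pow(Mul(Rational(-390585, 136703), Mul(Add(Add(3, 5), -3), Rational(23, 12))), -1) = Pow(Mul(Rational(-390585, 136703), Mul(Add(8, -3), Rational(23, 12))), -1) = Pow(Mul(Rational(-390585, 136703), Mul(5, Rational(23, 12))), -1) = Pow(Mul(Rational(-390585, 136703), Rational(115, 12)), -1) = Pow(Rational(-14972425, 546812), -1) = Rational(-546812, 14972425)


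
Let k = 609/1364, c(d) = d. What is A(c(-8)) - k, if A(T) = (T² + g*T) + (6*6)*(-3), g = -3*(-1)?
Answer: -93361/1364 ≈ -68.447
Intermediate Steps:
g = 3
A(T) = -108 + T² + 3*T (A(T) = (T² + 3*T) + (6*6)*(-3) = (T² + 3*T) + 36*(-3) = (T² + 3*T) - 108 = -108 + T² + 3*T)
k = 609/1364 (k = 609*(1/1364) = 609/1364 ≈ 0.44648)
A(c(-8)) - k = (-108 + (-8)² + 3*(-8)) - 1*609/1364 = (-108 + 64 - 24) - 609/1364 = -68 - 609/1364 = -93361/1364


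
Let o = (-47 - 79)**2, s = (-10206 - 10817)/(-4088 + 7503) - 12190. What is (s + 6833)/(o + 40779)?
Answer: -18315178/193476825 ≈ -0.094663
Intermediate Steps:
s = -41649873/3415 (s = -21023/3415 - 12190 = -41649873/3415 ≈ -12196.)
o = 15876 (o = (-126)**2 = 15876)
(s + 6833)/(o + 40779) = (-41649873/3415 + 6833)/(15876 + 40779) = -18315178/3415/56655 = -18315178/3415*1/56655 = -18315178/193476825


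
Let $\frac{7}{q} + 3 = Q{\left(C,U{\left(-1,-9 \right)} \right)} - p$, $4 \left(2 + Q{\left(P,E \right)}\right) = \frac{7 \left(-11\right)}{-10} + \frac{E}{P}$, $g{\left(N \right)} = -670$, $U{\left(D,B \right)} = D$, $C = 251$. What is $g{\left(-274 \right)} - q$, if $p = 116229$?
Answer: $- \frac{781869858530}{1166970043} \approx -670.0$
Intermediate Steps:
$Q{\left(P,E \right)} = - \frac{3}{40} + \frac{E}{4 P}$ ($Q{\left(P,E \right)} = -2 + \frac{\frac{7 \left(-11\right)}{-10} + \frac{E}{P}}{4} = -2 + \frac{\left(-77\right) \left(- \frac{1}{10}\right) + \frac{E}{P}}{4} = -2 + \frac{\frac{77}{10} + \frac{E}{P}}{4} = -2 + \left(\frac{77}{40} + \frac{E}{4 P}\right) = - \frac{3}{40} + \frac{E}{4 P}$)
$q = - \frac{70280}{1166970043}$ ($q = \frac{7}{-3 - \left(\frac{4649163}{40} + \frac{1}{1004}\right)} = \frac{7}{-3 - \frac{1166939923}{10040}} = \frac{7}{- \frac{1166970043}{10040}} = 7 \left(- \frac{10040}{1166970043}\right) = - \frac{70280}{1166970043} \approx -6.0224 \cdot 10^{-5}$)
$g{\left(-274 \right)} - q = -670 - - \frac{70280}{1166970043} = -670 + \frac{70280}{1166970043} = - \frac{781869858530}{1166970043}$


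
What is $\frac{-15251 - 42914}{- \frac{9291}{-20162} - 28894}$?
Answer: $\frac{1172722730}{582551537} \approx 2.0131$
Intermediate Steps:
$\frac{-15251 - 42914}{- \frac{9291}{-20162} - 28894} = - \frac{58165}{\left(-9291\right) \left(- \frac{1}{20162}\right) - 28894} = - \frac{58165}{\frac{9291}{20162} - 28894} = - \frac{58165}{- \frac{582551537}{20162}} = \left(-58165\right) \left(- \frac{20162}{582551537}\right) = \frac{1172722730}{582551537}$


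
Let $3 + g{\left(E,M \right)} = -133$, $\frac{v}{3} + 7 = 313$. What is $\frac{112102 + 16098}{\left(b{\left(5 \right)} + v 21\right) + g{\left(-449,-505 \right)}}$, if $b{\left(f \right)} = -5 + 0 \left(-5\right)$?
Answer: $\frac{128200}{19137} \approx 6.6991$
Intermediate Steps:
$v = 918$ ($v = -21 + 3 \cdot 313 = -21 + 939 = 918$)
$g{\left(E,M \right)} = -136$ ($g{\left(E,M \right)} = -3 - 133 = -136$)
$b{\left(f \right)} = -5$ ($b{\left(f \right)} = -5 + 0 = -5$)
$\frac{112102 + 16098}{\left(b{\left(5 \right)} + v 21\right) + g{\left(-449,-505 \right)}} = \frac{112102 + 16098}{\left(-5 + 918 \cdot 21\right) - 136} = \frac{128200}{\left(-5 + 19278\right) - 136} = \frac{128200}{19273 - 136} = \frac{128200}{19137}$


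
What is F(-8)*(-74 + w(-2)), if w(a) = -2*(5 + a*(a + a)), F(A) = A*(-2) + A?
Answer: -800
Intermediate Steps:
F(A) = -A (F(A) = -2*A + A = -A)
w(a) = -10 - 4*a**2 (w(a) = -2*(5 + a*(2*a)) = -2*(5 + 2*a**2) = -10 - 4*a**2)
F(-8)*(-74 + w(-2)) = (-1*(-8))*(-74 + (-10 - 4*(-2)**2)) = 8*(-74 + (-10 - 4*4)) = 8*(-74 + (-10 - 16)) = 8*(-74 - 26) = 8*(-100) = -800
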